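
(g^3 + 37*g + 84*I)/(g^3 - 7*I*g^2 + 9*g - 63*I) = (g + 4*I)/(g - 3*I)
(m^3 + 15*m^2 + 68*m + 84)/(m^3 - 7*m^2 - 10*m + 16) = (m^2 + 13*m + 42)/(m^2 - 9*m + 8)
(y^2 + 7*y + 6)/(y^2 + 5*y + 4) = (y + 6)/(y + 4)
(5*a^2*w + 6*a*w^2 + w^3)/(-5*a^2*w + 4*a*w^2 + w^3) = (a + w)/(-a + w)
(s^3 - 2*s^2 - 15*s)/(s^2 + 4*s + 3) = s*(s - 5)/(s + 1)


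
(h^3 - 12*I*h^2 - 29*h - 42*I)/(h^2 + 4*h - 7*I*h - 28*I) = (h^2 - 5*I*h + 6)/(h + 4)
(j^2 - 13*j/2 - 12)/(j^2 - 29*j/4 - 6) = 2*(2*j + 3)/(4*j + 3)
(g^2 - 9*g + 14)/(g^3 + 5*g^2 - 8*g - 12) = (g - 7)/(g^2 + 7*g + 6)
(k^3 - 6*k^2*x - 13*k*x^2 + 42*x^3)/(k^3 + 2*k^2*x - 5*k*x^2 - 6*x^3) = (k - 7*x)/(k + x)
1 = 1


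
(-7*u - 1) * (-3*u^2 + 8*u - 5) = 21*u^3 - 53*u^2 + 27*u + 5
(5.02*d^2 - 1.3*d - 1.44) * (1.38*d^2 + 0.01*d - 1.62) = 6.9276*d^4 - 1.7438*d^3 - 10.1326*d^2 + 2.0916*d + 2.3328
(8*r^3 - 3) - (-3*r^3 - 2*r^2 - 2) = 11*r^3 + 2*r^2 - 1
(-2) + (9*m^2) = 9*m^2 - 2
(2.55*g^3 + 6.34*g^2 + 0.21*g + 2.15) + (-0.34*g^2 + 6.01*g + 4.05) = 2.55*g^3 + 6.0*g^2 + 6.22*g + 6.2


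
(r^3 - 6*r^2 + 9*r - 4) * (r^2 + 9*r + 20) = r^5 + 3*r^4 - 25*r^3 - 43*r^2 + 144*r - 80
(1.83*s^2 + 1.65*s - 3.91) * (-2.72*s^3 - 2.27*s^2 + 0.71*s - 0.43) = -4.9776*s^5 - 8.6421*s^4 + 8.189*s^3 + 9.2603*s^2 - 3.4856*s + 1.6813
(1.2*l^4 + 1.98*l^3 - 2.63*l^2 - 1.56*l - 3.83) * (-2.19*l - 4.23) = -2.628*l^5 - 9.4122*l^4 - 2.6157*l^3 + 14.5413*l^2 + 14.9865*l + 16.2009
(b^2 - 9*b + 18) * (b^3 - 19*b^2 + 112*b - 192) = b^5 - 28*b^4 + 301*b^3 - 1542*b^2 + 3744*b - 3456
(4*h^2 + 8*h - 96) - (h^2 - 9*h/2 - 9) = 3*h^2 + 25*h/2 - 87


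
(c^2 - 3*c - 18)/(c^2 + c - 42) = (c + 3)/(c + 7)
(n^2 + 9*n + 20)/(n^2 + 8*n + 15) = (n + 4)/(n + 3)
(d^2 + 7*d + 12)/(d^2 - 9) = (d + 4)/(d - 3)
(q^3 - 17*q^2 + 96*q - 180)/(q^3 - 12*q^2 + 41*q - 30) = (q - 6)/(q - 1)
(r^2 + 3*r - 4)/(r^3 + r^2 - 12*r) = (r - 1)/(r*(r - 3))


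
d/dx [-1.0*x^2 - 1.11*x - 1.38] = -2.0*x - 1.11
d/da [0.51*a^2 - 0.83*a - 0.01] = 1.02*a - 0.83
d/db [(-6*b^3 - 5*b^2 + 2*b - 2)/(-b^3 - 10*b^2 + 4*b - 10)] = (55*b^4 - 44*b^3 + 174*b^2 + 60*b - 12)/(b^6 + 20*b^5 + 92*b^4 - 60*b^3 + 216*b^2 - 80*b + 100)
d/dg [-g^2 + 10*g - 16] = 10 - 2*g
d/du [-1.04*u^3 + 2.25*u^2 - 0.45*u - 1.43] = -3.12*u^2 + 4.5*u - 0.45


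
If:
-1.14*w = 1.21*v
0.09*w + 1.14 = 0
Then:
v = 11.93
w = -12.67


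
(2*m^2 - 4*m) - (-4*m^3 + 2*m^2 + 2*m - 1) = 4*m^3 - 6*m + 1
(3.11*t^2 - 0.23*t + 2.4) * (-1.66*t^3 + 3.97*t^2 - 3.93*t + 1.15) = -5.1626*t^5 + 12.7285*t^4 - 17.1194*t^3 + 14.0084*t^2 - 9.6965*t + 2.76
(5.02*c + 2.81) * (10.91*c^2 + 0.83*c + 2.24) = 54.7682*c^3 + 34.8237*c^2 + 13.5771*c + 6.2944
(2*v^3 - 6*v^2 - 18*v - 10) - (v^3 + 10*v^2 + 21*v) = v^3 - 16*v^2 - 39*v - 10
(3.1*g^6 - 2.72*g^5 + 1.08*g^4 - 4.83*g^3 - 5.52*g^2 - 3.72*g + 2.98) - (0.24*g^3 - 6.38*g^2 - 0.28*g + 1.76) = 3.1*g^6 - 2.72*g^5 + 1.08*g^4 - 5.07*g^3 + 0.86*g^2 - 3.44*g + 1.22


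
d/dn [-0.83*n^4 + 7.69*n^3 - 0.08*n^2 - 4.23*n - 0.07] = -3.32*n^3 + 23.07*n^2 - 0.16*n - 4.23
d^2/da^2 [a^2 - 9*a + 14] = 2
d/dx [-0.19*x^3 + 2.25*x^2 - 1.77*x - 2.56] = -0.57*x^2 + 4.5*x - 1.77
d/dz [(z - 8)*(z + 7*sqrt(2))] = 2*z - 8 + 7*sqrt(2)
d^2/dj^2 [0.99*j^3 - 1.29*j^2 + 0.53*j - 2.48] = 5.94*j - 2.58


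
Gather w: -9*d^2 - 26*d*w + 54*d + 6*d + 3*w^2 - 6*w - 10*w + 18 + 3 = -9*d^2 + 60*d + 3*w^2 + w*(-26*d - 16) + 21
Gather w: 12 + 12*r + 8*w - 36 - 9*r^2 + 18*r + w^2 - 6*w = -9*r^2 + 30*r + w^2 + 2*w - 24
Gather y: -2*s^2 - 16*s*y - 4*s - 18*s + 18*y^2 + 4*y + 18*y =-2*s^2 - 22*s + 18*y^2 + y*(22 - 16*s)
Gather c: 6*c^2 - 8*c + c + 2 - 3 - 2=6*c^2 - 7*c - 3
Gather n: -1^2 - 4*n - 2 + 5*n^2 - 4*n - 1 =5*n^2 - 8*n - 4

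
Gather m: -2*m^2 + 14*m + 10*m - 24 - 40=-2*m^2 + 24*m - 64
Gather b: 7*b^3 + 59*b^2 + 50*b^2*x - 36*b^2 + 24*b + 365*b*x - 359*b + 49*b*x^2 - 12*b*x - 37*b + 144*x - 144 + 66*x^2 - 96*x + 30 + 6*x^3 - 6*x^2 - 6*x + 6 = 7*b^3 + b^2*(50*x + 23) + b*(49*x^2 + 353*x - 372) + 6*x^3 + 60*x^2 + 42*x - 108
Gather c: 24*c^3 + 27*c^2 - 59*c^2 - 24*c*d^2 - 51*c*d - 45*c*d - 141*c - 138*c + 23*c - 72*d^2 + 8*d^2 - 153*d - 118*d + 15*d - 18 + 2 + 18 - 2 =24*c^3 - 32*c^2 + c*(-24*d^2 - 96*d - 256) - 64*d^2 - 256*d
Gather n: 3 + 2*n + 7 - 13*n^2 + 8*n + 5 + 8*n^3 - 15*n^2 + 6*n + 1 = 8*n^3 - 28*n^2 + 16*n + 16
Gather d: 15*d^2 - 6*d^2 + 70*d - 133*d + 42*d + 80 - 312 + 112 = 9*d^2 - 21*d - 120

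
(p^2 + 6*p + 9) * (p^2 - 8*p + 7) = p^4 - 2*p^3 - 32*p^2 - 30*p + 63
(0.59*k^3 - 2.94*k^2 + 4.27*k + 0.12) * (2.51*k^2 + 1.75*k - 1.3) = 1.4809*k^5 - 6.3469*k^4 + 4.8057*k^3 + 11.5957*k^2 - 5.341*k - 0.156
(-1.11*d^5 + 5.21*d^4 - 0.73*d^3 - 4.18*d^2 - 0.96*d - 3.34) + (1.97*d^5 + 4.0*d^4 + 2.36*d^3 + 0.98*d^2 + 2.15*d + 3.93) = 0.86*d^5 + 9.21*d^4 + 1.63*d^3 - 3.2*d^2 + 1.19*d + 0.59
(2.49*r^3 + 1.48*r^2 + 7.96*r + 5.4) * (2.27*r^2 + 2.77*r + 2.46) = 5.6523*r^5 + 10.2569*r^4 + 28.2942*r^3 + 37.948*r^2 + 34.5396*r + 13.284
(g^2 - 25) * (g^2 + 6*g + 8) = g^4 + 6*g^3 - 17*g^2 - 150*g - 200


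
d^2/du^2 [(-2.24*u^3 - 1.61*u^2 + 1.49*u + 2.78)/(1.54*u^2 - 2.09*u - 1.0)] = (7.105427357601e-15*u^4 - 29.764812*u^3 - 3.407712*u^2 - 53.358648*u + 23.400836)/(3.652264*u^6 - 14.869932*u^5 + 13.065822*u^4 + 10.182271*u^3 - 8.4843*u^2 - 6.27*u - 1.0)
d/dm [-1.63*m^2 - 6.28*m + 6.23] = -3.26*m - 6.28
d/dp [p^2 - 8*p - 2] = 2*p - 8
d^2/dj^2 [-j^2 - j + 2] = -2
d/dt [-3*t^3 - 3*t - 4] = -9*t^2 - 3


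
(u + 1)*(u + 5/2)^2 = u^3 + 6*u^2 + 45*u/4 + 25/4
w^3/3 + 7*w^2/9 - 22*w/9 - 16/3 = (w/3 + 1)*(w - 8/3)*(w + 2)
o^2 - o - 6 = (o - 3)*(o + 2)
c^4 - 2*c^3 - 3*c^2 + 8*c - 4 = (c - 2)*(c - 1)^2*(c + 2)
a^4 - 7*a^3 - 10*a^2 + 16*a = a*(a - 8)*(a - 1)*(a + 2)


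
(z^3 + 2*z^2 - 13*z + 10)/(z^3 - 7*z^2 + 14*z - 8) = (z + 5)/(z - 4)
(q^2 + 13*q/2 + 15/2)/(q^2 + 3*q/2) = (q + 5)/q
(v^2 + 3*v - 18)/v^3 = (v^2 + 3*v - 18)/v^3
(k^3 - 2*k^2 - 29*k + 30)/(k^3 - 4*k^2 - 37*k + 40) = (k - 6)/(k - 8)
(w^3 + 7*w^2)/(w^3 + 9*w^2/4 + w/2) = 4*w*(w + 7)/(4*w^2 + 9*w + 2)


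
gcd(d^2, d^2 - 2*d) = d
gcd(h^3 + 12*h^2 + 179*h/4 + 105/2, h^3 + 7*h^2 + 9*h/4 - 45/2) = h^2 + 17*h/2 + 15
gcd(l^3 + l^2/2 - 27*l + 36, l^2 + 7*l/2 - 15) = l + 6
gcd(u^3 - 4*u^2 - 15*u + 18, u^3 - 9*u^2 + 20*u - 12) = u^2 - 7*u + 6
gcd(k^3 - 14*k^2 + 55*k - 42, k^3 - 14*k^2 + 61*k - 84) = k - 7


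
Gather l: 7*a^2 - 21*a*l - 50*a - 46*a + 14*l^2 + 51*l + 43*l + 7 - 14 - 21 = 7*a^2 - 96*a + 14*l^2 + l*(94 - 21*a) - 28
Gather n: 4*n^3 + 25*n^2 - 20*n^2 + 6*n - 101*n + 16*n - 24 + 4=4*n^3 + 5*n^2 - 79*n - 20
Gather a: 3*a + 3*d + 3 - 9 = 3*a + 3*d - 6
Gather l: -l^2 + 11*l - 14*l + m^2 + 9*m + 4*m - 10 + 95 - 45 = -l^2 - 3*l + m^2 + 13*m + 40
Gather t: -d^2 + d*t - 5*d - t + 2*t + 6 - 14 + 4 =-d^2 - 5*d + t*(d + 1) - 4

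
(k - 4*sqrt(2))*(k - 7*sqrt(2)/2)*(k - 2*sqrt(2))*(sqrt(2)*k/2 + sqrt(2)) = sqrt(2)*k^4/2 - 19*k^3/2 + sqrt(2)*k^3 - 19*k^2 + 29*sqrt(2)*k^2 - 56*k + 58*sqrt(2)*k - 112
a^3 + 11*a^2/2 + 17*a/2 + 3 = (a + 1/2)*(a + 2)*(a + 3)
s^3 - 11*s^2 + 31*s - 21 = (s - 7)*(s - 3)*(s - 1)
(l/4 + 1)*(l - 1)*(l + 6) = l^3/4 + 9*l^2/4 + 7*l/2 - 6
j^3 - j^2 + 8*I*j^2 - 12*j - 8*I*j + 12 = (j - 1)*(j + 2*I)*(j + 6*I)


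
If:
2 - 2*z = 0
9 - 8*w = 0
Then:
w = 9/8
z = 1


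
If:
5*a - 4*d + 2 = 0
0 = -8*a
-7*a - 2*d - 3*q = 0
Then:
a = 0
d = 1/2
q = -1/3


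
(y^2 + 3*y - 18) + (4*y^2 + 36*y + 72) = 5*y^2 + 39*y + 54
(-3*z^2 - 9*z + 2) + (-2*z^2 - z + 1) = -5*z^2 - 10*z + 3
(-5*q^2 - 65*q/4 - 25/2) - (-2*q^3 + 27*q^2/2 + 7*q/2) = 2*q^3 - 37*q^2/2 - 79*q/4 - 25/2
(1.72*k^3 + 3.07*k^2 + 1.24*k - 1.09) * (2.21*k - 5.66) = 3.8012*k^4 - 2.9505*k^3 - 14.6358*k^2 - 9.4273*k + 6.1694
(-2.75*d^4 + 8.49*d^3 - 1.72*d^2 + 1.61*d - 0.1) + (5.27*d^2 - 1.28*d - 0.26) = -2.75*d^4 + 8.49*d^3 + 3.55*d^2 + 0.33*d - 0.36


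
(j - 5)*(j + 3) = j^2 - 2*j - 15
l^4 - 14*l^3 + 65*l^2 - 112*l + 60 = (l - 6)*(l - 5)*(l - 2)*(l - 1)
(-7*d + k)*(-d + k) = 7*d^2 - 8*d*k + k^2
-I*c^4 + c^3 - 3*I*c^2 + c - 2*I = (c - I)^2*(c + 2*I)*(-I*c + 1)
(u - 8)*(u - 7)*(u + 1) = u^3 - 14*u^2 + 41*u + 56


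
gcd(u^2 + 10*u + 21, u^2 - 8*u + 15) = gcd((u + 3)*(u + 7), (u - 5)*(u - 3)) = 1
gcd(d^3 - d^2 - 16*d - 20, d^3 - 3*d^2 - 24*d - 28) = d^2 + 4*d + 4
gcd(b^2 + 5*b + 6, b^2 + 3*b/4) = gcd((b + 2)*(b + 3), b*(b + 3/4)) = 1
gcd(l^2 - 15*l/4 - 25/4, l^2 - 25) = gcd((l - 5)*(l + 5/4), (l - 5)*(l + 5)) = l - 5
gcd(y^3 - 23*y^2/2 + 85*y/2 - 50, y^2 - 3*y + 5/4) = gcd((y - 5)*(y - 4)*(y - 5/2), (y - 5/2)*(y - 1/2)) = y - 5/2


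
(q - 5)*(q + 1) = q^2 - 4*q - 5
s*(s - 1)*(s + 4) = s^3 + 3*s^2 - 4*s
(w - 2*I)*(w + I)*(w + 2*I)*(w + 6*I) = w^4 + 7*I*w^3 - 2*w^2 + 28*I*w - 24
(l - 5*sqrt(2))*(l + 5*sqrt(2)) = l^2 - 50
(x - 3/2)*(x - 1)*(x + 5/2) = x^3 - 19*x/4 + 15/4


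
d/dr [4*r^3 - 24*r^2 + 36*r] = 12*r^2 - 48*r + 36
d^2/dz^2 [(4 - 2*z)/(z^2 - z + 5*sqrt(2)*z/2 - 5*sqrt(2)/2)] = 8*((2 - z)*(4*z - 2 + 5*sqrt(2))^2 + (6*z - 6 + 5*sqrt(2))*(2*z^2 - 2*z + 5*sqrt(2)*z - 5*sqrt(2)))/(2*z^2 - 2*z + 5*sqrt(2)*z - 5*sqrt(2))^3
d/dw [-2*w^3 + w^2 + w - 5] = -6*w^2 + 2*w + 1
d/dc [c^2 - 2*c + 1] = 2*c - 2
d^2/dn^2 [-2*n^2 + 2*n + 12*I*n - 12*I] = -4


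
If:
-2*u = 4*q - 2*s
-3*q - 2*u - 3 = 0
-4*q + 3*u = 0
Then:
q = -9/17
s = -30/17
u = -12/17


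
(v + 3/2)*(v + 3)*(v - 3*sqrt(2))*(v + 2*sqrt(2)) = v^4 - sqrt(2)*v^3 + 9*v^3/2 - 15*v^2/2 - 9*sqrt(2)*v^2/2 - 54*v - 9*sqrt(2)*v/2 - 54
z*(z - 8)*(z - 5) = z^3 - 13*z^2 + 40*z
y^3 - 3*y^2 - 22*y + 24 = (y - 6)*(y - 1)*(y + 4)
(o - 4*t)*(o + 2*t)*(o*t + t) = o^3*t - 2*o^2*t^2 + o^2*t - 8*o*t^3 - 2*o*t^2 - 8*t^3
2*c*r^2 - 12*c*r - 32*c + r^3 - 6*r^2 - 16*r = (2*c + r)*(r - 8)*(r + 2)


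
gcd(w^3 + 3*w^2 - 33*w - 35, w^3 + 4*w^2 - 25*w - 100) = w - 5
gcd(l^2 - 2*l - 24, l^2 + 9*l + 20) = l + 4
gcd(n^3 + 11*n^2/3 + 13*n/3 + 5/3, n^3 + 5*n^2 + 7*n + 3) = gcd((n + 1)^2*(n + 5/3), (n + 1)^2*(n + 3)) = n^2 + 2*n + 1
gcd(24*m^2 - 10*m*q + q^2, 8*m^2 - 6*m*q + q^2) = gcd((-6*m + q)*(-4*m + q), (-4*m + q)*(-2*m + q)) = -4*m + q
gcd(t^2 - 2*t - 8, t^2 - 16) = t - 4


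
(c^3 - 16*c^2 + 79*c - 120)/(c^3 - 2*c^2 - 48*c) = (c^2 - 8*c + 15)/(c*(c + 6))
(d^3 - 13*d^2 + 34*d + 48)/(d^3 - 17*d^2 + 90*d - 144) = (d + 1)/(d - 3)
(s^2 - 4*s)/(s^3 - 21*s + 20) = s/(s^2 + 4*s - 5)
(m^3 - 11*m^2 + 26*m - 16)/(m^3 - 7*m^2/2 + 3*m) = 2*(m^2 - 9*m + 8)/(m*(2*m - 3))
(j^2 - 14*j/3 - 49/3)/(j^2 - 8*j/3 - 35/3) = (j - 7)/(j - 5)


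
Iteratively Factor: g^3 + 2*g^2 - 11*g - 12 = (g + 1)*(g^2 + g - 12) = (g - 3)*(g + 1)*(g + 4)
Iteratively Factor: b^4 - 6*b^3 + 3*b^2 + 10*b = (b)*(b^3 - 6*b^2 + 3*b + 10) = b*(b - 5)*(b^2 - b - 2) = b*(b - 5)*(b + 1)*(b - 2)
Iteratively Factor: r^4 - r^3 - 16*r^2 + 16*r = (r - 4)*(r^3 + 3*r^2 - 4*r) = (r - 4)*(r - 1)*(r^2 + 4*r) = (r - 4)*(r - 1)*(r + 4)*(r)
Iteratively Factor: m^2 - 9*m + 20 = (m - 4)*(m - 5)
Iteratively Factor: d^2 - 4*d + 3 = (d - 3)*(d - 1)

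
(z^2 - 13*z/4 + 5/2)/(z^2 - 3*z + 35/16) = 4*(z - 2)/(4*z - 7)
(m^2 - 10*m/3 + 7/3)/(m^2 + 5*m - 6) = (m - 7/3)/(m + 6)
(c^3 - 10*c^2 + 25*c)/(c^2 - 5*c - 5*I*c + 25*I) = c*(c - 5)/(c - 5*I)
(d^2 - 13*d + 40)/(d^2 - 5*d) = (d - 8)/d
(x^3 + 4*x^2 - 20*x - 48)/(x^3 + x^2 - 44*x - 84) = (x - 4)/(x - 7)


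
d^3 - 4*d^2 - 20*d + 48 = (d - 6)*(d - 2)*(d + 4)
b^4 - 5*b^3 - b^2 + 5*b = b*(b - 5)*(b - 1)*(b + 1)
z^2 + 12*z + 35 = (z + 5)*(z + 7)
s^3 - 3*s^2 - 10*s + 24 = (s - 4)*(s - 2)*(s + 3)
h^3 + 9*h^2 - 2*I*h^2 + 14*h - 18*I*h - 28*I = (h + 2)*(h + 7)*(h - 2*I)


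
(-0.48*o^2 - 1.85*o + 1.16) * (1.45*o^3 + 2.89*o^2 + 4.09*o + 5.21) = -0.696*o^5 - 4.0697*o^4 - 5.6277*o^3 - 6.7149*o^2 - 4.8941*o + 6.0436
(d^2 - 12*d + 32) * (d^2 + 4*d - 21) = d^4 - 8*d^3 - 37*d^2 + 380*d - 672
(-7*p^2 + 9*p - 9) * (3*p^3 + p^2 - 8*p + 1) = -21*p^5 + 20*p^4 + 38*p^3 - 88*p^2 + 81*p - 9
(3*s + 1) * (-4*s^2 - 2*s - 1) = -12*s^3 - 10*s^2 - 5*s - 1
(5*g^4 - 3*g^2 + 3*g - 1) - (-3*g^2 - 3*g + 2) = 5*g^4 + 6*g - 3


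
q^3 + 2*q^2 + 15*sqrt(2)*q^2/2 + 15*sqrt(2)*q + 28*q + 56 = (q + 2)*(q + 7*sqrt(2)/2)*(q + 4*sqrt(2))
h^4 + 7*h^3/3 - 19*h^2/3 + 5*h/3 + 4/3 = (h - 1)^2*(h + 1/3)*(h + 4)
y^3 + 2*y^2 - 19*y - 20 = (y - 4)*(y + 1)*(y + 5)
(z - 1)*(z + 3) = z^2 + 2*z - 3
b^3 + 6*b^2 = b^2*(b + 6)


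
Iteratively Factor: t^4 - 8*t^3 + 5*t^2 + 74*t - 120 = (t - 5)*(t^3 - 3*t^2 - 10*t + 24) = (t - 5)*(t + 3)*(t^2 - 6*t + 8) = (t - 5)*(t - 2)*(t + 3)*(t - 4)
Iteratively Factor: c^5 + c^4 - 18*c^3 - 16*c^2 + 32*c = (c + 2)*(c^4 - c^3 - 16*c^2 + 16*c) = (c - 4)*(c + 2)*(c^3 + 3*c^2 - 4*c) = c*(c - 4)*(c + 2)*(c^2 + 3*c - 4) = c*(c - 4)*(c - 1)*(c + 2)*(c + 4)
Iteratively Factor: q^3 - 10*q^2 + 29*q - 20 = (q - 4)*(q^2 - 6*q + 5) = (q - 4)*(q - 1)*(q - 5)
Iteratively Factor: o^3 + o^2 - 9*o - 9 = (o + 3)*(o^2 - 2*o - 3) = (o + 1)*(o + 3)*(o - 3)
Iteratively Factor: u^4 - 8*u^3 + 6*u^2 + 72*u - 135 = (u - 3)*(u^3 - 5*u^2 - 9*u + 45) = (u - 5)*(u - 3)*(u^2 - 9) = (u - 5)*(u - 3)*(u + 3)*(u - 3)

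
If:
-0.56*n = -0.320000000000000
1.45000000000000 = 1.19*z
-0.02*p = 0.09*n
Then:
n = 0.57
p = -2.57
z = 1.22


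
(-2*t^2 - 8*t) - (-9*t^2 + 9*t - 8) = 7*t^2 - 17*t + 8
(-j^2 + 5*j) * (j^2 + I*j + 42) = -j^4 + 5*j^3 - I*j^3 - 42*j^2 + 5*I*j^2 + 210*j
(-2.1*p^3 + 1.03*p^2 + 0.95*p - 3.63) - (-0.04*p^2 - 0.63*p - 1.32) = -2.1*p^3 + 1.07*p^2 + 1.58*p - 2.31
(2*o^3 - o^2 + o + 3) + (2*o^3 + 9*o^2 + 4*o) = 4*o^3 + 8*o^2 + 5*o + 3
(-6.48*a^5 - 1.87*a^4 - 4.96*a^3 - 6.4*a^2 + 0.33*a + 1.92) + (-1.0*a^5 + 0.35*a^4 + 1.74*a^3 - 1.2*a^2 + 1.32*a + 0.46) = -7.48*a^5 - 1.52*a^4 - 3.22*a^3 - 7.6*a^2 + 1.65*a + 2.38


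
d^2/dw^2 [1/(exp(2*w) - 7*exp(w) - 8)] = ((7 - 4*exp(w))*(-exp(2*w) + 7*exp(w) + 8) - 2*(2*exp(w) - 7)^2*exp(w))*exp(w)/(-exp(2*w) + 7*exp(w) + 8)^3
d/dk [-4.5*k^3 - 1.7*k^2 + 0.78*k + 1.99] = -13.5*k^2 - 3.4*k + 0.78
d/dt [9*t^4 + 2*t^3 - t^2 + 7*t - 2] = 36*t^3 + 6*t^2 - 2*t + 7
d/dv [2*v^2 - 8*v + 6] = 4*v - 8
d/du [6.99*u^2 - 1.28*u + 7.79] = 13.98*u - 1.28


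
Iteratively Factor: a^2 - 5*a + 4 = (a - 4)*(a - 1)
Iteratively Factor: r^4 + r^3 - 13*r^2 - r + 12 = (r - 3)*(r^3 + 4*r^2 - r - 4) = (r - 3)*(r + 1)*(r^2 + 3*r - 4) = (r - 3)*(r + 1)*(r + 4)*(r - 1)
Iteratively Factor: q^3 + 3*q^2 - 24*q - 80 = (q + 4)*(q^2 - q - 20) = (q - 5)*(q + 4)*(q + 4)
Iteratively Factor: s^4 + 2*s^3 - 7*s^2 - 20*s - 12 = (s + 2)*(s^3 - 7*s - 6) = (s - 3)*(s + 2)*(s^2 + 3*s + 2) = (s - 3)*(s + 1)*(s + 2)*(s + 2)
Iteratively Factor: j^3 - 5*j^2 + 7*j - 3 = (j - 1)*(j^2 - 4*j + 3) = (j - 1)^2*(j - 3)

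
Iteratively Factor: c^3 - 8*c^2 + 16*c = (c - 4)*(c^2 - 4*c) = c*(c - 4)*(c - 4)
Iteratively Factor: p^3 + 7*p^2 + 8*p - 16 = (p + 4)*(p^2 + 3*p - 4) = (p - 1)*(p + 4)*(p + 4)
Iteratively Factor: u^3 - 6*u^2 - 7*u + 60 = (u - 4)*(u^2 - 2*u - 15) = (u - 4)*(u + 3)*(u - 5)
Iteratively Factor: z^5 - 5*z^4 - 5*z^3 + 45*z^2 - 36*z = (z - 3)*(z^4 - 2*z^3 - 11*z^2 + 12*z) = (z - 4)*(z - 3)*(z^3 + 2*z^2 - 3*z) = (z - 4)*(z - 3)*(z + 3)*(z^2 - z) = (z - 4)*(z - 3)*(z - 1)*(z + 3)*(z)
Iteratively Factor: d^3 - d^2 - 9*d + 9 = (d - 1)*(d^2 - 9) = (d - 3)*(d - 1)*(d + 3)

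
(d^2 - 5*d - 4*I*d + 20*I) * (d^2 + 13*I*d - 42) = d^4 - 5*d^3 + 9*I*d^3 + 10*d^2 - 45*I*d^2 - 50*d + 168*I*d - 840*I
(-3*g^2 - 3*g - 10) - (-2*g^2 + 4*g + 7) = -g^2 - 7*g - 17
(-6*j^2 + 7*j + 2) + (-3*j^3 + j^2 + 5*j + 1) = -3*j^3 - 5*j^2 + 12*j + 3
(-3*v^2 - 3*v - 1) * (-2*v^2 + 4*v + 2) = 6*v^4 - 6*v^3 - 16*v^2 - 10*v - 2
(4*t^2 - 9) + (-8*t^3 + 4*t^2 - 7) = -8*t^3 + 8*t^2 - 16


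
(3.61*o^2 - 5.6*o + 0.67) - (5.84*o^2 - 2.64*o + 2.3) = -2.23*o^2 - 2.96*o - 1.63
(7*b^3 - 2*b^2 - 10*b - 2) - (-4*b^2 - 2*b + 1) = 7*b^3 + 2*b^2 - 8*b - 3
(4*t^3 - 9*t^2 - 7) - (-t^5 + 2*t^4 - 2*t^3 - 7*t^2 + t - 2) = t^5 - 2*t^4 + 6*t^3 - 2*t^2 - t - 5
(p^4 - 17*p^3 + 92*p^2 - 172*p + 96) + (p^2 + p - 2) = p^4 - 17*p^3 + 93*p^2 - 171*p + 94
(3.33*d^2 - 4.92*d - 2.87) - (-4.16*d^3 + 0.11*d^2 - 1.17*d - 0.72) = 4.16*d^3 + 3.22*d^2 - 3.75*d - 2.15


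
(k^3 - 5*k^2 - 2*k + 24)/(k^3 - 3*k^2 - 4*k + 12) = (k - 4)/(k - 2)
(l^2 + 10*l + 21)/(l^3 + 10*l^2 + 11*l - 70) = (l + 3)/(l^2 + 3*l - 10)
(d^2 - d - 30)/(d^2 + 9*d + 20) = (d - 6)/(d + 4)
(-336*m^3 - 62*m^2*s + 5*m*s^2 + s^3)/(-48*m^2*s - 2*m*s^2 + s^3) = (7*m + s)/s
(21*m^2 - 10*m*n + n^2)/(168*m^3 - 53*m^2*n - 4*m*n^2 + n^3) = (7*m - n)/(56*m^2 + m*n - n^2)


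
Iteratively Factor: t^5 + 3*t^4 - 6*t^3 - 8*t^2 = (t)*(t^4 + 3*t^3 - 6*t^2 - 8*t) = t*(t + 1)*(t^3 + 2*t^2 - 8*t) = t^2*(t + 1)*(t^2 + 2*t - 8) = t^2*(t - 2)*(t + 1)*(t + 4)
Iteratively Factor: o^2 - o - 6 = (o + 2)*(o - 3)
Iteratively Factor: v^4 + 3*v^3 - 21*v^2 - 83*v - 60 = (v - 5)*(v^3 + 8*v^2 + 19*v + 12) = (v - 5)*(v + 3)*(v^2 + 5*v + 4) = (v - 5)*(v + 3)*(v + 4)*(v + 1)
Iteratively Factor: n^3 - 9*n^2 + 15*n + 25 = (n - 5)*(n^2 - 4*n - 5) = (n - 5)^2*(n + 1)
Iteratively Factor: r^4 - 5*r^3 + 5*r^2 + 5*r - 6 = (r - 3)*(r^3 - 2*r^2 - r + 2) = (r - 3)*(r - 2)*(r^2 - 1) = (r - 3)*(r - 2)*(r + 1)*(r - 1)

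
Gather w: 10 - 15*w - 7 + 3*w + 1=4 - 12*w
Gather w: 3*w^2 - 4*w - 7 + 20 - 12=3*w^2 - 4*w + 1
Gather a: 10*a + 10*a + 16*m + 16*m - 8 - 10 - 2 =20*a + 32*m - 20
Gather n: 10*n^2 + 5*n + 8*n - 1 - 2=10*n^2 + 13*n - 3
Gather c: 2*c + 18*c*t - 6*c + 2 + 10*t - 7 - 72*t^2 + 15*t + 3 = c*(18*t - 4) - 72*t^2 + 25*t - 2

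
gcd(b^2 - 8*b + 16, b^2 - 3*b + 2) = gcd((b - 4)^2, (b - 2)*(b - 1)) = 1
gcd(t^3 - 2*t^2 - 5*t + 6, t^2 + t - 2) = t^2 + t - 2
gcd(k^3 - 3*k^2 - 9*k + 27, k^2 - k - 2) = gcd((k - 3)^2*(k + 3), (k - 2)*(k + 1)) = 1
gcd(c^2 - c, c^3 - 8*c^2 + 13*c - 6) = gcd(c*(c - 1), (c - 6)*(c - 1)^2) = c - 1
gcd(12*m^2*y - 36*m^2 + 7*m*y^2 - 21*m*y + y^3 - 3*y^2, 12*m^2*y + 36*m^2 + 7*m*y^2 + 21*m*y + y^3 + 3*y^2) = 12*m^2 + 7*m*y + y^2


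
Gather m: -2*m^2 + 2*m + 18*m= -2*m^2 + 20*m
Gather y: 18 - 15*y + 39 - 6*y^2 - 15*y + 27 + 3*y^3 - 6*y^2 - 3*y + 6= 3*y^3 - 12*y^2 - 33*y + 90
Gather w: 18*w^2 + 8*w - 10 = 18*w^2 + 8*w - 10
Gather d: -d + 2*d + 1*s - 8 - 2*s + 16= d - s + 8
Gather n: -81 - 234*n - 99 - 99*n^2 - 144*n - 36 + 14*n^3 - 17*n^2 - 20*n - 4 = 14*n^3 - 116*n^2 - 398*n - 220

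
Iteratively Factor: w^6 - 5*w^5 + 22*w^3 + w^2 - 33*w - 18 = (w - 2)*(w^5 - 3*w^4 - 6*w^3 + 10*w^2 + 21*w + 9) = (w - 2)*(w + 1)*(w^4 - 4*w^3 - 2*w^2 + 12*w + 9) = (w - 2)*(w + 1)^2*(w^3 - 5*w^2 + 3*w + 9) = (w - 2)*(w + 1)^3*(w^2 - 6*w + 9) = (w - 3)*(w - 2)*(w + 1)^3*(w - 3)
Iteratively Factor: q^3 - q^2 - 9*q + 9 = (q - 1)*(q^2 - 9) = (q - 3)*(q - 1)*(q + 3)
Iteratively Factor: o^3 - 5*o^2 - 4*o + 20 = (o + 2)*(o^2 - 7*o + 10) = (o - 2)*(o + 2)*(o - 5)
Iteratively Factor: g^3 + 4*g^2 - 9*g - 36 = (g - 3)*(g^2 + 7*g + 12) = (g - 3)*(g + 3)*(g + 4)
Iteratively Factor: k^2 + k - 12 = (k - 3)*(k + 4)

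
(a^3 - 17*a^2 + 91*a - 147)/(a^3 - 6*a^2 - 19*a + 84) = (a - 7)/(a + 4)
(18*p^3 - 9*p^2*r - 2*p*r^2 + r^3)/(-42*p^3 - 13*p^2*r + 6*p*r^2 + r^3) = (-6*p^2 + p*r + r^2)/(14*p^2 + 9*p*r + r^2)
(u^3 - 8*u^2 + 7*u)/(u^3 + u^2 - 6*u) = (u^2 - 8*u + 7)/(u^2 + u - 6)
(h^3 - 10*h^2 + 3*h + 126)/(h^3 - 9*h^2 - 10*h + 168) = (h + 3)/(h + 4)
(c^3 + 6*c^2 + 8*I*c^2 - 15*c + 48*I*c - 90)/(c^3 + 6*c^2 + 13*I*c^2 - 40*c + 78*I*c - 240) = (c + 3*I)/(c + 8*I)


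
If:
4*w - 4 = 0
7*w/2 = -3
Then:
No Solution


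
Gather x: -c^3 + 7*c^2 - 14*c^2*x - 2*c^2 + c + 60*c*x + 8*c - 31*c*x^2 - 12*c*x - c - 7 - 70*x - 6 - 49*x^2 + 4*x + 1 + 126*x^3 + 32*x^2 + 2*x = -c^3 + 5*c^2 + 8*c + 126*x^3 + x^2*(-31*c - 17) + x*(-14*c^2 + 48*c - 64) - 12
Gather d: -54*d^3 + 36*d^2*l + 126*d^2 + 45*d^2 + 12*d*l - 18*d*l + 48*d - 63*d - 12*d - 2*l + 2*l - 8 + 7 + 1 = -54*d^3 + d^2*(36*l + 171) + d*(-6*l - 27)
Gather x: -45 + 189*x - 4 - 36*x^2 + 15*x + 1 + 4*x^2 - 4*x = -32*x^2 + 200*x - 48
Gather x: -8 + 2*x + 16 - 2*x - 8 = 0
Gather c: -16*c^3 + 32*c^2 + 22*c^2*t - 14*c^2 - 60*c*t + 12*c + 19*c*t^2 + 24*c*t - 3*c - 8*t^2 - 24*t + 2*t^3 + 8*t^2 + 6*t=-16*c^3 + c^2*(22*t + 18) + c*(19*t^2 - 36*t + 9) + 2*t^3 - 18*t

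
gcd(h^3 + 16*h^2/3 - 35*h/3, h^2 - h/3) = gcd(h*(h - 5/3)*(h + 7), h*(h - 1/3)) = h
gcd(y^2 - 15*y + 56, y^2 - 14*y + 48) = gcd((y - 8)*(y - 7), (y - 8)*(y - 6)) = y - 8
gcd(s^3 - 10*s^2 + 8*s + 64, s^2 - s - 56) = s - 8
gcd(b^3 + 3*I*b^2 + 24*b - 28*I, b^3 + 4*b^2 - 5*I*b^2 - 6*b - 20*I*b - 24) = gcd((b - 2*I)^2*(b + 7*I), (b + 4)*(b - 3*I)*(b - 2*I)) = b - 2*I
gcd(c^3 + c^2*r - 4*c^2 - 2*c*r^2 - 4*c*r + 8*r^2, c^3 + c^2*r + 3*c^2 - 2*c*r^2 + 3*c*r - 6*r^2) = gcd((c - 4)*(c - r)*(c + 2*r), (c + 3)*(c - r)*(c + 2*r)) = -c^2 - c*r + 2*r^2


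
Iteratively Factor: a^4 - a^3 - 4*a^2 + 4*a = (a)*(a^3 - a^2 - 4*a + 4) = a*(a - 1)*(a^2 - 4) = a*(a - 1)*(a + 2)*(a - 2)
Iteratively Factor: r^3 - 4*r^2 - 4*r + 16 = (r - 2)*(r^2 - 2*r - 8) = (r - 4)*(r - 2)*(r + 2)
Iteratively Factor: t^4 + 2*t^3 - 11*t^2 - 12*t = (t + 4)*(t^3 - 2*t^2 - 3*t) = t*(t + 4)*(t^2 - 2*t - 3) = t*(t + 1)*(t + 4)*(t - 3)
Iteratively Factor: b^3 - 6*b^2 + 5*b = (b - 5)*(b^2 - b) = b*(b - 5)*(b - 1)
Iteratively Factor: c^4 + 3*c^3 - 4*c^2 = (c)*(c^3 + 3*c^2 - 4*c) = c*(c + 4)*(c^2 - c) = c^2*(c + 4)*(c - 1)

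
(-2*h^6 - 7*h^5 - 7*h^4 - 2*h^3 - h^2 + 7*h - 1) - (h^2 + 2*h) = -2*h^6 - 7*h^5 - 7*h^4 - 2*h^3 - 2*h^2 + 5*h - 1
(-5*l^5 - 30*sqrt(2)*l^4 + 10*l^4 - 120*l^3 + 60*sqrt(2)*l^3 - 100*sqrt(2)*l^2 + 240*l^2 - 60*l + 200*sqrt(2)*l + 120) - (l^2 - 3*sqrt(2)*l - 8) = -5*l^5 - 30*sqrt(2)*l^4 + 10*l^4 - 120*l^3 + 60*sqrt(2)*l^3 - 100*sqrt(2)*l^2 + 239*l^2 - 60*l + 203*sqrt(2)*l + 128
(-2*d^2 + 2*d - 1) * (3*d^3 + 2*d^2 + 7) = -6*d^5 + 2*d^4 + d^3 - 16*d^2 + 14*d - 7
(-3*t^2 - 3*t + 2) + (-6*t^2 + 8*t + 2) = -9*t^2 + 5*t + 4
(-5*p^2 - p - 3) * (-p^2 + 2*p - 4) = 5*p^4 - 9*p^3 + 21*p^2 - 2*p + 12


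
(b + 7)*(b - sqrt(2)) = b^2 - sqrt(2)*b + 7*b - 7*sqrt(2)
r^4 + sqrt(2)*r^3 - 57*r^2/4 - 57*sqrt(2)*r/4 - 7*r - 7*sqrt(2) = (r - 4)*(r + 1/2)*(r + 7/2)*(r + sqrt(2))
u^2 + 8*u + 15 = (u + 3)*(u + 5)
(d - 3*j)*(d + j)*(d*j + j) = d^3*j - 2*d^2*j^2 + d^2*j - 3*d*j^3 - 2*d*j^2 - 3*j^3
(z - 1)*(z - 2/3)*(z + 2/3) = z^3 - z^2 - 4*z/9 + 4/9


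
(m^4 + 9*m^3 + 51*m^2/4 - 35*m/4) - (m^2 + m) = m^4 + 9*m^3 + 47*m^2/4 - 39*m/4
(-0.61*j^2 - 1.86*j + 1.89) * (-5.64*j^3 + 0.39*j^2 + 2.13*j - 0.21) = 3.4404*j^5 + 10.2525*j^4 - 12.6843*j^3 - 3.0966*j^2 + 4.4163*j - 0.3969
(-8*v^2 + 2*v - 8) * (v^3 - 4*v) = -8*v^5 + 2*v^4 + 24*v^3 - 8*v^2 + 32*v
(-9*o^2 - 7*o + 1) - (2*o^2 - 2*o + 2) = -11*o^2 - 5*o - 1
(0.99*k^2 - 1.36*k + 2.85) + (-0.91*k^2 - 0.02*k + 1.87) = 0.08*k^2 - 1.38*k + 4.72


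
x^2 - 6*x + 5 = (x - 5)*(x - 1)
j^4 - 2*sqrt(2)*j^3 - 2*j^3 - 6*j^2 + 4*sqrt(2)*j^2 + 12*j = j*(j - 2)*(j - 3*sqrt(2))*(j + sqrt(2))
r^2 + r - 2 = (r - 1)*(r + 2)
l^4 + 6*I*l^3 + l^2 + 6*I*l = l*(l - I)*(l + I)*(l + 6*I)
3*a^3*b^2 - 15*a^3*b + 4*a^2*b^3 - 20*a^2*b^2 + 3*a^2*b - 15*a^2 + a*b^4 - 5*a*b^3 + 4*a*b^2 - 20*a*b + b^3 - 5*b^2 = (a + b)*(3*a + b)*(b - 5)*(a*b + 1)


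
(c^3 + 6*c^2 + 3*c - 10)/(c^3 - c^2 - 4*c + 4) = (c + 5)/(c - 2)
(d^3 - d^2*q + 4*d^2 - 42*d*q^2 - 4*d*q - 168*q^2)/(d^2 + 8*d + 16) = (d^2 - d*q - 42*q^2)/(d + 4)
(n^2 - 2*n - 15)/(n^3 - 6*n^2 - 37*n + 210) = (n + 3)/(n^2 - n - 42)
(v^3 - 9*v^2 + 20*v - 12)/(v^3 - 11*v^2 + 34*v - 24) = (v - 2)/(v - 4)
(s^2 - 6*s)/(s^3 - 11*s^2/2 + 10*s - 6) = 2*s*(s - 6)/(2*s^3 - 11*s^2 + 20*s - 12)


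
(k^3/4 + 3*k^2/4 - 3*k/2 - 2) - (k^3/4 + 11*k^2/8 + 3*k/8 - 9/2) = -5*k^2/8 - 15*k/8 + 5/2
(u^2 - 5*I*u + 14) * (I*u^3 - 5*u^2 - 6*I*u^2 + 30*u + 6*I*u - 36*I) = I*u^5 - 6*I*u^4 + 45*I*u^3 - 40*u^2 - 270*I*u^2 + 240*u + 84*I*u - 504*I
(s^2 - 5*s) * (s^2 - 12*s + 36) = s^4 - 17*s^3 + 96*s^2 - 180*s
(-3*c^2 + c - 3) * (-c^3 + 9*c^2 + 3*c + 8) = 3*c^5 - 28*c^4 + 3*c^3 - 48*c^2 - c - 24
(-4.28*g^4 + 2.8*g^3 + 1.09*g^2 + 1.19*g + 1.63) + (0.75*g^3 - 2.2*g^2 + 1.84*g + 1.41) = -4.28*g^4 + 3.55*g^3 - 1.11*g^2 + 3.03*g + 3.04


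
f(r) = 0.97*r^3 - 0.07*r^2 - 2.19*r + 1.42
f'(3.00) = 23.58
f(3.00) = 20.41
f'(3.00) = 23.58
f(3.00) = 20.41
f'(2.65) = 17.87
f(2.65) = 13.18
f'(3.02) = 23.93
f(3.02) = 20.89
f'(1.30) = 2.55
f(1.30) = 0.59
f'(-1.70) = 6.46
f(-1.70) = 0.18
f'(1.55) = 4.58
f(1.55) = 1.47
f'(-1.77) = 7.17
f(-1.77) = -0.30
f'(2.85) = 21.05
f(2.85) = 17.06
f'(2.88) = 21.54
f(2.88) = 17.70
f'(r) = 2.91*r^2 - 0.14*r - 2.19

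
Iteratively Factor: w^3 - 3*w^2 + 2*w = (w - 1)*(w^2 - 2*w) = (w - 2)*(w - 1)*(w)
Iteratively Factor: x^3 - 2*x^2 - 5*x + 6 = (x + 2)*(x^2 - 4*x + 3) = (x - 3)*(x + 2)*(x - 1)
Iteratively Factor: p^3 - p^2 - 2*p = (p + 1)*(p^2 - 2*p) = p*(p + 1)*(p - 2)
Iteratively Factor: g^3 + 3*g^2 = (g)*(g^2 + 3*g) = g^2*(g + 3)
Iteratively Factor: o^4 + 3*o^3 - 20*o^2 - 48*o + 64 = (o + 4)*(o^3 - o^2 - 16*o + 16) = (o + 4)^2*(o^2 - 5*o + 4) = (o - 4)*(o + 4)^2*(o - 1)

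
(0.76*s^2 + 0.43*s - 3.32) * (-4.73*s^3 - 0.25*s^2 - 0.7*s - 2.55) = -3.5948*s^5 - 2.2239*s^4 + 15.0641*s^3 - 1.409*s^2 + 1.2275*s + 8.466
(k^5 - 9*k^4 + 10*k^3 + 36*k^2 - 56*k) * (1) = k^5 - 9*k^4 + 10*k^3 + 36*k^2 - 56*k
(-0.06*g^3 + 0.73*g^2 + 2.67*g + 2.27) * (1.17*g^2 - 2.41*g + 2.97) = -0.0702*g^5 + 0.9987*g^4 + 1.1864*g^3 - 1.6107*g^2 + 2.4592*g + 6.7419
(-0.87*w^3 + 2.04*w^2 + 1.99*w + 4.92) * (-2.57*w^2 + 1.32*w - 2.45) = 2.2359*w^5 - 6.3912*w^4 - 0.29*w^3 - 15.0156*w^2 + 1.6189*w - 12.054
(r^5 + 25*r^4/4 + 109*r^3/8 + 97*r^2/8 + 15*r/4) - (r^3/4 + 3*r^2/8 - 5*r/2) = r^5 + 25*r^4/4 + 107*r^3/8 + 47*r^2/4 + 25*r/4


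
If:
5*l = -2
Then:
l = -2/5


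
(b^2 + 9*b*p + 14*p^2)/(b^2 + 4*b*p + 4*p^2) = (b + 7*p)/(b + 2*p)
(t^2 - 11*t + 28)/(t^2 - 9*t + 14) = (t - 4)/(t - 2)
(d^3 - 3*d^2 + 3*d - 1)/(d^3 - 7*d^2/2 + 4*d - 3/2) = 2*(d - 1)/(2*d - 3)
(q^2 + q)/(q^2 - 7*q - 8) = q/(q - 8)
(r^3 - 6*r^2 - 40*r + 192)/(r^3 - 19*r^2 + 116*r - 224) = (r + 6)/(r - 7)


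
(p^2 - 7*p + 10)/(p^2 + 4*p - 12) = (p - 5)/(p + 6)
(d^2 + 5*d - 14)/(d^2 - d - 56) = (d - 2)/(d - 8)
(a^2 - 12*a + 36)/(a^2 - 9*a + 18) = (a - 6)/(a - 3)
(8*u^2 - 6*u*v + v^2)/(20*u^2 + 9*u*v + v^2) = (8*u^2 - 6*u*v + v^2)/(20*u^2 + 9*u*v + v^2)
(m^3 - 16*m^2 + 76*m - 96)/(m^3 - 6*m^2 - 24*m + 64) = (m - 6)/(m + 4)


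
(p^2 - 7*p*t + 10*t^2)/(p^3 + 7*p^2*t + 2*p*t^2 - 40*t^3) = (p - 5*t)/(p^2 + 9*p*t + 20*t^2)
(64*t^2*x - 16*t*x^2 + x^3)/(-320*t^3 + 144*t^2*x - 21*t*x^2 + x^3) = x/(-5*t + x)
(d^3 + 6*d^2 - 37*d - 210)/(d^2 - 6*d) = d + 12 + 35/d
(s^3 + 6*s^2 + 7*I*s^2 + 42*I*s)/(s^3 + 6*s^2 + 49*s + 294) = s/(s - 7*I)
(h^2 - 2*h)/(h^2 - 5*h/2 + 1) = 2*h/(2*h - 1)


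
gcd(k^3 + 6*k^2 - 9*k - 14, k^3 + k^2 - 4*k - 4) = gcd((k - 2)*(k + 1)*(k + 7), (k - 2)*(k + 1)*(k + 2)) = k^2 - k - 2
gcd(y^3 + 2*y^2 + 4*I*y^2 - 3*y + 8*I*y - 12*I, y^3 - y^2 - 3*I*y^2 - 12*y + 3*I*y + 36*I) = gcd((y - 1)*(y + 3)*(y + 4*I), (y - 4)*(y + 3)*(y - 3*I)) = y + 3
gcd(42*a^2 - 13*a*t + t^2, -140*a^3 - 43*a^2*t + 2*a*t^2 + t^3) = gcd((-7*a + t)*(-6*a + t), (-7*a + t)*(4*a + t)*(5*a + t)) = -7*a + t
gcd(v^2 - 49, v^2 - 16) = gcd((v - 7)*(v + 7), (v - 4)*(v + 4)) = 1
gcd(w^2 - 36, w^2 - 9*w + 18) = w - 6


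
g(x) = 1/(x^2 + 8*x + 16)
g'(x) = (-2*x - 8)/(x^2 + 8*x + 16)^2 = 2*(-x - 4)/(x^2 + 8*x + 16)^2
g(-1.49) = 0.16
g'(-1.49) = -0.13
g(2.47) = 0.02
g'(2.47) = -0.01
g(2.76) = 0.02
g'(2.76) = -0.01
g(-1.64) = 0.18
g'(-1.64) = -0.15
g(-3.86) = 51.02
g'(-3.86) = -728.86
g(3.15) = 0.02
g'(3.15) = -0.01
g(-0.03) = 0.06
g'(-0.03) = -0.03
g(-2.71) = 0.60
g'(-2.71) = -0.93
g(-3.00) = 1.00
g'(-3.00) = -2.00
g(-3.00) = 1.00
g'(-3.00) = -2.00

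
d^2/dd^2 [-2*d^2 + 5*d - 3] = -4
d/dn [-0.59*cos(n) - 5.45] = 0.59*sin(n)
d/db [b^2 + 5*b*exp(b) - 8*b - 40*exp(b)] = 5*b*exp(b) + 2*b - 35*exp(b) - 8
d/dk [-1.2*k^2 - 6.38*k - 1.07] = -2.4*k - 6.38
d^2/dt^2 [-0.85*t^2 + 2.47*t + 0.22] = -1.70000000000000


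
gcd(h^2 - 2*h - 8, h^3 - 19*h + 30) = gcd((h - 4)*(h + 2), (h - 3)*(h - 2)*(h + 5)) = 1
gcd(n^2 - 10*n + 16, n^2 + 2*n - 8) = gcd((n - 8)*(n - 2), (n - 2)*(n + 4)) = n - 2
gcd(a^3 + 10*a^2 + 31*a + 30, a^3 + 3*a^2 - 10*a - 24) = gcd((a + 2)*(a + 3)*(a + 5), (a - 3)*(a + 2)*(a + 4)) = a + 2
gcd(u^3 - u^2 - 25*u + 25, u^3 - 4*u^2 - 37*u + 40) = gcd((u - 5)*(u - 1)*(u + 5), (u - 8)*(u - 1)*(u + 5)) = u^2 + 4*u - 5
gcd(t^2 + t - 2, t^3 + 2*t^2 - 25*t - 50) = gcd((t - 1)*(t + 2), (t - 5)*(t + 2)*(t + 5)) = t + 2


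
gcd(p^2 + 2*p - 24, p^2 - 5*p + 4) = p - 4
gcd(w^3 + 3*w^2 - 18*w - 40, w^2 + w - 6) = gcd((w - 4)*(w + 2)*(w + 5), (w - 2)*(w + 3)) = 1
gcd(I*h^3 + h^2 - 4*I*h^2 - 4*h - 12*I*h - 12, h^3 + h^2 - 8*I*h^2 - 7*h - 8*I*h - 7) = h - I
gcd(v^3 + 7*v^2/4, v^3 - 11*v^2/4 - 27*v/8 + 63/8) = v + 7/4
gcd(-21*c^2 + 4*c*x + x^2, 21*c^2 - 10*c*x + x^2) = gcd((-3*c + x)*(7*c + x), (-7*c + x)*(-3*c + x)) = -3*c + x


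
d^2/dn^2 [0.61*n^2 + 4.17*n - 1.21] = 1.22000000000000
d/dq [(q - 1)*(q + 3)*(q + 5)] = 3*q^2 + 14*q + 7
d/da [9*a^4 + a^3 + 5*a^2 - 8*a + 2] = 36*a^3 + 3*a^2 + 10*a - 8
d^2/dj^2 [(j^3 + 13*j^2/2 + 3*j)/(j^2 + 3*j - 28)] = (41*j^3 + 588*j^2 + 5208*j + 10696)/(j^6 + 9*j^5 - 57*j^4 - 477*j^3 + 1596*j^2 + 7056*j - 21952)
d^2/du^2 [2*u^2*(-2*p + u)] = -8*p + 12*u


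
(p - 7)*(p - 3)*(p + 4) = p^3 - 6*p^2 - 19*p + 84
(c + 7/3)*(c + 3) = c^2 + 16*c/3 + 7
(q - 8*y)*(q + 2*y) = q^2 - 6*q*y - 16*y^2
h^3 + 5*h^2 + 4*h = h*(h + 1)*(h + 4)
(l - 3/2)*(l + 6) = l^2 + 9*l/2 - 9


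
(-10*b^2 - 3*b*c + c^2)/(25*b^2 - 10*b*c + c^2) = (-2*b - c)/(5*b - c)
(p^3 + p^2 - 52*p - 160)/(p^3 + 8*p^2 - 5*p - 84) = (p^2 - 3*p - 40)/(p^2 + 4*p - 21)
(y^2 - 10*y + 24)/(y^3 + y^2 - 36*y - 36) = (y - 4)/(y^2 + 7*y + 6)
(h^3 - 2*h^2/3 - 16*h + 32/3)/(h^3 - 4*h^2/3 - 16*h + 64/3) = (3*h - 2)/(3*h - 4)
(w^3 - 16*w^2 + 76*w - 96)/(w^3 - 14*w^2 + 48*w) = (w - 2)/w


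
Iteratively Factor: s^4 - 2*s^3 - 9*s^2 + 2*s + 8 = (s + 1)*(s^3 - 3*s^2 - 6*s + 8) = (s - 4)*(s + 1)*(s^2 + s - 2) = (s - 4)*(s + 1)*(s + 2)*(s - 1)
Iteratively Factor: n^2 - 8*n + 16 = (n - 4)*(n - 4)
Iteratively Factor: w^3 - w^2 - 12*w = (w + 3)*(w^2 - 4*w) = w*(w + 3)*(w - 4)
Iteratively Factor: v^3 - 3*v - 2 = (v + 1)*(v^2 - v - 2) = (v + 1)^2*(v - 2)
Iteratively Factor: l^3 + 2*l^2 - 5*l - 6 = (l + 1)*(l^2 + l - 6) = (l + 1)*(l + 3)*(l - 2)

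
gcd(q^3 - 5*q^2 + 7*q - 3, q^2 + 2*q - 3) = q - 1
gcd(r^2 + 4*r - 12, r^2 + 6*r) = r + 6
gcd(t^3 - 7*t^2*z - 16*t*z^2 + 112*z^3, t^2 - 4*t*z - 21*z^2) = -t + 7*z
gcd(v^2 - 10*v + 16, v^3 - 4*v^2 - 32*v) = v - 8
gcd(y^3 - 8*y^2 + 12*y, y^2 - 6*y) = y^2 - 6*y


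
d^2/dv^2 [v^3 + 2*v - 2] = 6*v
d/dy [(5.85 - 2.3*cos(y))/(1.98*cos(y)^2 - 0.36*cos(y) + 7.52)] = (-4.554*cos(y)^2 + 23.166*cos(y) + 15.19)*sin(y)/(3.9204*cos(y)^4 - 1.4256*cos(y)^3 + 29.9088*cos(y)^2 - 5.4144*cos(y) + 56.5504)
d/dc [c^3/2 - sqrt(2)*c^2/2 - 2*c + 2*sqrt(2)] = 3*c^2/2 - sqrt(2)*c - 2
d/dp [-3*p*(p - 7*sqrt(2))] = -6*p + 21*sqrt(2)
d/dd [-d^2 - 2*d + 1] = -2*d - 2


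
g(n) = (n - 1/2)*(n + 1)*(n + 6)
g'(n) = (n - 1/2)*(n + 1) + (n - 1/2)*(n + 6) + (n + 1)*(n + 6)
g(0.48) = -0.19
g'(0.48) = 9.43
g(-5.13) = 20.23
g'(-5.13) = 14.76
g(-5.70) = 8.74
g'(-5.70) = 25.87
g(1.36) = 14.94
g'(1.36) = 25.73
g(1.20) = 11.09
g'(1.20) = 22.42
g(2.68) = 69.63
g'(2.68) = 58.89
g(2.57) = 63.33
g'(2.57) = 55.72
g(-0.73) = -1.75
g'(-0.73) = -5.39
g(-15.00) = -1953.00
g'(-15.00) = 482.50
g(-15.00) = -1953.00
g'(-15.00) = 482.50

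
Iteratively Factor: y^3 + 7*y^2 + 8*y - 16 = (y + 4)*(y^2 + 3*y - 4) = (y - 1)*(y + 4)*(y + 4)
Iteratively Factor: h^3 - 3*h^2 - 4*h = (h - 4)*(h^2 + h) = (h - 4)*(h + 1)*(h)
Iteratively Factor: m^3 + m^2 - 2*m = (m)*(m^2 + m - 2) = m*(m - 1)*(m + 2)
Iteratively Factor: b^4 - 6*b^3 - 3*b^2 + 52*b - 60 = (b + 3)*(b^3 - 9*b^2 + 24*b - 20) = (b - 2)*(b + 3)*(b^2 - 7*b + 10) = (b - 5)*(b - 2)*(b + 3)*(b - 2)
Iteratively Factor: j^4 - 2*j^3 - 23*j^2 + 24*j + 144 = (j + 3)*(j^3 - 5*j^2 - 8*j + 48) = (j - 4)*(j + 3)*(j^2 - j - 12) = (j - 4)*(j + 3)^2*(j - 4)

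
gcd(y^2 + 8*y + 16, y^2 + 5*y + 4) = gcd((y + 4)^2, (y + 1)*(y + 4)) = y + 4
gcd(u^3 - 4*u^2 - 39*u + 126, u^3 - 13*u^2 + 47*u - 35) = u - 7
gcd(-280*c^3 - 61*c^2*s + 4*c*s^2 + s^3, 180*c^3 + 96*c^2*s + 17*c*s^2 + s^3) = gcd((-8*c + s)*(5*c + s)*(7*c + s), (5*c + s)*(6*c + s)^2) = 5*c + s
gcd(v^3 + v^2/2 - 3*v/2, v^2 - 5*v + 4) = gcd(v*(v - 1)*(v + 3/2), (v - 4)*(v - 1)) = v - 1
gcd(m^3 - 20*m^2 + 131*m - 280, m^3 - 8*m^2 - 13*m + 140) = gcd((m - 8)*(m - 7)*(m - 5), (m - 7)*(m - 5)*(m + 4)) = m^2 - 12*m + 35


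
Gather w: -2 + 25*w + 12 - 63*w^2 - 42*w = -63*w^2 - 17*w + 10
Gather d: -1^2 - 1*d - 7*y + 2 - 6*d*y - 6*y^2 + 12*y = d*(-6*y - 1) - 6*y^2 + 5*y + 1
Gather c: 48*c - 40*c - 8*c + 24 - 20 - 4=0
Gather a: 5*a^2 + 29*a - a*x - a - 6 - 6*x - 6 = 5*a^2 + a*(28 - x) - 6*x - 12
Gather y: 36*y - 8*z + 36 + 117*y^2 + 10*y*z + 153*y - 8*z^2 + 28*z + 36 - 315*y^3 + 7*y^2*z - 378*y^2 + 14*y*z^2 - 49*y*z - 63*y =-315*y^3 + y^2*(7*z - 261) + y*(14*z^2 - 39*z + 126) - 8*z^2 + 20*z + 72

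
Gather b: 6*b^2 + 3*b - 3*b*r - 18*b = 6*b^2 + b*(-3*r - 15)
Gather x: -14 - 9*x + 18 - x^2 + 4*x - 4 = -x^2 - 5*x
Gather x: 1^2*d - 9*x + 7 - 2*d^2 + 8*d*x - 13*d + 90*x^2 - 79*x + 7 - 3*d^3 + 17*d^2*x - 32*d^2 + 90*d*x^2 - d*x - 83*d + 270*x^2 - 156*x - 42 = -3*d^3 - 34*d^2 - 95*d + x^2*(90*d + 360) + x*(17*d^2 + 7*d - 244) - 28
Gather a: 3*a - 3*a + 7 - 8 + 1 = 0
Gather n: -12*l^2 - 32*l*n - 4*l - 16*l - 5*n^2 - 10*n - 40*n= -12*l^2 - 20*l - 5*n^2 + n*(-32*l - 50)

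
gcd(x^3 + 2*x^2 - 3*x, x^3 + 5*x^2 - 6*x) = x^2 - x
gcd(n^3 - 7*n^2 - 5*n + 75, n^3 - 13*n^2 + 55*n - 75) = n^2 - 10*n + 25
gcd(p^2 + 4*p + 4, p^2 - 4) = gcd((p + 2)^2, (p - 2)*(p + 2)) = p + 2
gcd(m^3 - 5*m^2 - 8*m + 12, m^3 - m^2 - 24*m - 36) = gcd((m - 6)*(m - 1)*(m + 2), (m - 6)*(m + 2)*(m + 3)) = m^2 - 4*m - 12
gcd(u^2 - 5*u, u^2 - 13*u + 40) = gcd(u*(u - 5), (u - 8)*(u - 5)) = u - 5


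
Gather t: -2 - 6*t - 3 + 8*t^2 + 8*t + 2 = 8*t^2 + 2*t - 3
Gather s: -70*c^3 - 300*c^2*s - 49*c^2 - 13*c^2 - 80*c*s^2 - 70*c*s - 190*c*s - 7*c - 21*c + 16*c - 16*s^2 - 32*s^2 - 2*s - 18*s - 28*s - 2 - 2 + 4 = -70*c^3 - 62*c^2 - 12*c + s^2*(-80*c - 48) + s*(-300*c^2 - 260*c - 48)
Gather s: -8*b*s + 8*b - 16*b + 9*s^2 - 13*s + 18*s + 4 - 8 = -8*b + 9*s^2 + s*(5 - 8*b) - 4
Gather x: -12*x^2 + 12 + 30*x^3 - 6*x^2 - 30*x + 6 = 30*x^3 - 18*x^2 - 30*x + 18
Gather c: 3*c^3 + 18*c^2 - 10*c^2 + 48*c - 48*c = 3*c^3 + 8*c^2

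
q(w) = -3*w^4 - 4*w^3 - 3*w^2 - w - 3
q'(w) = -12*w^3 - 12*w^2 - 6*w - 1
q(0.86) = -10.26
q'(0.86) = -22.67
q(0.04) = -3.05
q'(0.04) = -1.26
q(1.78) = -66.96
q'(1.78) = -117.38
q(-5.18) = -1682.28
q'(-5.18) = 1375.99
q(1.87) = -78.20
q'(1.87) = -132.65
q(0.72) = -7.57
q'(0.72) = -16.02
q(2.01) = -98.58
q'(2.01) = -158.99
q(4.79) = -2095.53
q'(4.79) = -1623.90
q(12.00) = -69567.00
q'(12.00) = -22537.00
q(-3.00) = -162.00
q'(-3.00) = 233.00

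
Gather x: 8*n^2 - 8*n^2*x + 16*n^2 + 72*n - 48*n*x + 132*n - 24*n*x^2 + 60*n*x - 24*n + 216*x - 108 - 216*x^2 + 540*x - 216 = 24*n^2 + 180*n + x^2*(-24*n - 216) + x*(-8*n^2 + 12*n + 756) - 324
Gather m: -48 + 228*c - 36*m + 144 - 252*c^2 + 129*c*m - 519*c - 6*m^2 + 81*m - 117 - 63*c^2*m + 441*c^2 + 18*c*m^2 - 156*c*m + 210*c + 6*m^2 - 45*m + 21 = 189*c^2 + 18*c*m^2 - 81*c + m*(-63*c^2 - 27*c)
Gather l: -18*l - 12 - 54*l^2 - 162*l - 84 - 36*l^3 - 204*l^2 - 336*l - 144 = -36*l^3 - 258*l^2 - 516*l - 240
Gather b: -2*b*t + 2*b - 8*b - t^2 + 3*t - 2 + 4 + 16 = b*(-2*t - 6) - t^2 + 3*t + 18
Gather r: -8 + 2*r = 2*r - 8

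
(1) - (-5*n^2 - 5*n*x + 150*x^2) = 5*n^2 + 5*n*x - 150*x^2 + 1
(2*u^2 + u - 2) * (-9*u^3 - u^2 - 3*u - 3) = -18*u^5 - 11*u^4 + 11*u^3 - 7*u^2 + 3*u + 6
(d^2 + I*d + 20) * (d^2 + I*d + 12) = d^4 + 2*I*d^3 + 31*d^2 + 32*I*d + 240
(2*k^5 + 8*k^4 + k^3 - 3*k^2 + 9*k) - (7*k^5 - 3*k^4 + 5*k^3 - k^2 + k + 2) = -5*k^5 + 11*k^4 - 4*k^3 - 2*k^2 + 8*k - 2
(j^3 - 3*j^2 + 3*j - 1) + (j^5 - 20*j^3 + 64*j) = j^5 - 19*j^3 - 3*j^2 + 67*j - 1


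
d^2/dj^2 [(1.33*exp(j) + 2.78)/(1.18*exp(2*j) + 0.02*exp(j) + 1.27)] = (1.851892*exp(4*j) + 15.4521*exp(3*j) - 11.762004*exp(2*j) - 16.697102*exp(j) + 2.074545)*exp(j)/(1.643032*exp(6*j) + 0.083544*exp(5*j) + 5.30646*exp(4*j) + 0.17984*exp(3*j) + 5.71119*exp(2*j) + 0.096774*exp(j) + 2.048383)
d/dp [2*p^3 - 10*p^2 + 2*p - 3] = 6*p^2 - 20*p + 2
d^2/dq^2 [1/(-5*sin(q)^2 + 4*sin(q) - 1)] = 2*(50*sin(q)^4 - 30*sin(q)^3 - 77*sin(q)^2 + 62*sin(q) - 11)/(5*sin(q)^2 - 4*sin(q) + 1)^3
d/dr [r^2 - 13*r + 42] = 2*r - 13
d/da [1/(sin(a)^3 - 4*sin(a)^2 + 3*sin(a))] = (-3*cos(a) + 8/tan(a) - 3*cos(a)/sin(a)^2)/((sin(a) - 3)^2*(sin(a) - 1)^2)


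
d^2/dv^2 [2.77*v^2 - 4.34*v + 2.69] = 5.54000000000000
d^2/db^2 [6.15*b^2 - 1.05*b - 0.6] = 12.3000000000000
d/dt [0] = 0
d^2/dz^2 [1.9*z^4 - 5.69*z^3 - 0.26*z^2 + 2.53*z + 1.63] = 22.8*z^2 - 34.14*z - 0.52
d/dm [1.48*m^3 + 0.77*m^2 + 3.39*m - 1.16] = 4.44*m^2 + 1.54*m + 3.39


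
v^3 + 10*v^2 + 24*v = v*(v + 4)*(v + 6)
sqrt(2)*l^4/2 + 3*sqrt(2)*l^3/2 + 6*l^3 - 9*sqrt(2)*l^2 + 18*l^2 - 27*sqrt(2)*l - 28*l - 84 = (l + 3)*(l - 2*sqrt(2))*(l + 7*sqrt(2))*(sqrt(2)*l/2 + 1)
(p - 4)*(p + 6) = p^2 + 2*p - 24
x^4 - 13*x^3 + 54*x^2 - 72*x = x*(x - 6)*(x - 4)*(x - 3)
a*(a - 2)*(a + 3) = a^3 + a^2 - 6*a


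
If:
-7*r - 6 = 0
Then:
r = -6/7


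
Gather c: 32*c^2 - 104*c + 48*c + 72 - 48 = 32*c^2 - 56*c + 24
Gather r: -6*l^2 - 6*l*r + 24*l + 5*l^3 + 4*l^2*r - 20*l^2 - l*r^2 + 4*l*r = 5*l^3 - 26*l^2 - l*r^2 + 24*l + r*(4*l^2 - 2*l)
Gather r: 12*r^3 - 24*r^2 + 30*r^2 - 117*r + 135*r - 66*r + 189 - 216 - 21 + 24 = 12*r^3 + 6*r^2 - 48*r - 24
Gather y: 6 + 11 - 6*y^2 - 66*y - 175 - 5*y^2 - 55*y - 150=-11*y^2 - 121*y - 308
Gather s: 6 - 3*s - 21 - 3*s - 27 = -6*s - 42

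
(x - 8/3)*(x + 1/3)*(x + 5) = x^3 + 8*x^2/3 - 113*x/9 - 40/9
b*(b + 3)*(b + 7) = b^3 + 10*b^2 + 21*b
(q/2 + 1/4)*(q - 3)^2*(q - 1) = q^4/2 - 13*q^3/4 + 23*q^2/4 - 3*q/4 - 9/4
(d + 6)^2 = d^2 + 12*d + 36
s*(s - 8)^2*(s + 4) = s^4 - 12*s^3 + 256*s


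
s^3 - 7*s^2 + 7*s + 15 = (s - 5)*(s - 3)*(s + 1)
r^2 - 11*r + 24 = (r - 8)*(r - 3)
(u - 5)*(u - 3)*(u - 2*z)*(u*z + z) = u^4*z - 2*u^3*z^2 - 7*u^3*z + 14*u^2*z^2 + 7*u^2*z - 14*u*z^2 + 15*u*z - 30*z^2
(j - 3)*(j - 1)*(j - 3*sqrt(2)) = j^3 - 3*sqrt(2)*j^2 - 4*j^2 + 3*j + 12*sqrt(2)*j - 9*sqrt(2)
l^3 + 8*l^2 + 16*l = l*(l + 4)^2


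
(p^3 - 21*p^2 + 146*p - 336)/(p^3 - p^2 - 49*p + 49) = (p^2 - 14*p + 48)/(p^2 + 6*p - 7)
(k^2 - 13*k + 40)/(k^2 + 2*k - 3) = (k^2 - 13*k + 40)/(k^2 + 2*k - 3)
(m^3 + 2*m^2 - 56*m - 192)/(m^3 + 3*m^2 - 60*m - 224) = (m + 6)/(m + 7)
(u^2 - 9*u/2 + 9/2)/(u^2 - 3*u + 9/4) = 2*(u - 3)/(2*u - 3)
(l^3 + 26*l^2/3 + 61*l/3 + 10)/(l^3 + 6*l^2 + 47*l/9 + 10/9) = 3*(l + 3)/(3*l + 1)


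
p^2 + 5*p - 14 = (p - 2)*(p + 7)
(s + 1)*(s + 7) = s^2 + 8*s + 7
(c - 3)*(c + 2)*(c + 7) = c^3 + 6*c^2 - 13*c - 42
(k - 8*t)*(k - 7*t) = k^2 - 15*k*t + 56*t^2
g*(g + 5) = g^2 + 5*g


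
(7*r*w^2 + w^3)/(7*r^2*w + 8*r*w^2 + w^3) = w/(r + w)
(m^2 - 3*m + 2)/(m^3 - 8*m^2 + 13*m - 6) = (m - 2)/(m^2 - 7*m + 6)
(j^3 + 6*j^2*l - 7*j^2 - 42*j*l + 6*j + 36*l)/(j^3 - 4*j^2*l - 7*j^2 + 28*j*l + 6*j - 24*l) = (j + 6*l)/(j - 4*l)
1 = 1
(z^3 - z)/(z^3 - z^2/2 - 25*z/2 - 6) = 2*z*(1 - z^2)/(-2*z^3 + z^2 + 25*z + 12)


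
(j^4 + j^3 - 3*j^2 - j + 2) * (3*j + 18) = 3*j^5 + 21*j^4 + 9*j^3 - 57*j^2 - 12*j + 36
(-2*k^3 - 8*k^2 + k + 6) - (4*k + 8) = -2*k^3 - 8*k^2 - 3*k - 2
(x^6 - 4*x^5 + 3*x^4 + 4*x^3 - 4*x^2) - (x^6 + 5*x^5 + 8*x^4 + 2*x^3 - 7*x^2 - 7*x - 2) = -9*x^5 - 5*x^4 + 2*x^3 + 3*x^2 + 7*x + 2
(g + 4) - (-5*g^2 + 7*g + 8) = 5*g^2 - 6*g - 4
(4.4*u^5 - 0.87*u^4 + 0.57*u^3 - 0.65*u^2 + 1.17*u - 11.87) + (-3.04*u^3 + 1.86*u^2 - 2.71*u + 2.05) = 4.4*u^5 - 0.87*u^4 - 2.47*u^3 + 1.21*u^2 - 1.54*u - 9.82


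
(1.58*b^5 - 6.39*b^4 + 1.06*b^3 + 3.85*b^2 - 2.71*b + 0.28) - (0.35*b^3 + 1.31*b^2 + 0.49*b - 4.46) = 1.58*b^5 - 6.39*b^4 + 0.71*b^3 + 2.54*b^2 - 3.2*b + 4.74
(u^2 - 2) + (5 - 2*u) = u^2 - 2*u + 3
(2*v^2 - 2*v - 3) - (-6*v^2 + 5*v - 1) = 8*v^2 - 7*v - 2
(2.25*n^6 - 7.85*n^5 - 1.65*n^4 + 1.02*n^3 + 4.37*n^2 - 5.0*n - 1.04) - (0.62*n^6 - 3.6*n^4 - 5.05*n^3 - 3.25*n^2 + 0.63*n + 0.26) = 1.63*n^6 - 7.85*n^5 + 1.95*n^4 + 6.07*n^3 + 7.62*n^2 - 5.63*n - 1.3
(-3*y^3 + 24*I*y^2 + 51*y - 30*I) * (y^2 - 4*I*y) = -3*y^5 + 36*I*y^4 + 147*y^3 - 234*I*y^2 - 120*y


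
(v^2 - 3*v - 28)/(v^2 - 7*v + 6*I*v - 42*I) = (v + 4)/(v + 6*I)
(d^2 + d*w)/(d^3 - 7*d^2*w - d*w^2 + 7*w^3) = d/(d^2 - 8*d*w + 7*w^2)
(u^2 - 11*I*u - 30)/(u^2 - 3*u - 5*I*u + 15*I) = (u - 6*I)/(u - 3)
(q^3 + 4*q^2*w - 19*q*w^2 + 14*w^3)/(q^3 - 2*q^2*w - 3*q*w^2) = (-q^3 - 4*q^2*w + 19*q*w^2 - 14*w^3)/(q*(-q^2 + 2*q*w + 3*w^2))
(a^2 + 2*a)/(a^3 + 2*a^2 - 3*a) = (a + 2)/(a^2 + 2*a - 3)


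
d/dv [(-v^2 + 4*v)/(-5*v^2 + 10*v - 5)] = 2*(v + 2)/(5*(v^3 - 3*v^2 + 3*v - 1))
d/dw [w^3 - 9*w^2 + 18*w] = 3*w^2 - 18*w + 18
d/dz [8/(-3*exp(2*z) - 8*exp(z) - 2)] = (48*exp(z) + 64)*exp(z)/(3*exp(2*z) + 8*exp(z) + 2)^2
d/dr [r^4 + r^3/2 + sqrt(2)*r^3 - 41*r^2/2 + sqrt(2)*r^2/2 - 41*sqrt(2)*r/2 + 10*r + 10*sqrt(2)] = 4*r^3 + 3*r^2/2 + 3*sqrt(2)*r^2 - 41*r + sqrt(2)*r - 41*sqrt(2)/2 + 10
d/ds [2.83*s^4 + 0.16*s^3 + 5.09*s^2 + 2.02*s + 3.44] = 11.32*s^3 + 0.48*s^2 + 10.18*s + 2.02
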